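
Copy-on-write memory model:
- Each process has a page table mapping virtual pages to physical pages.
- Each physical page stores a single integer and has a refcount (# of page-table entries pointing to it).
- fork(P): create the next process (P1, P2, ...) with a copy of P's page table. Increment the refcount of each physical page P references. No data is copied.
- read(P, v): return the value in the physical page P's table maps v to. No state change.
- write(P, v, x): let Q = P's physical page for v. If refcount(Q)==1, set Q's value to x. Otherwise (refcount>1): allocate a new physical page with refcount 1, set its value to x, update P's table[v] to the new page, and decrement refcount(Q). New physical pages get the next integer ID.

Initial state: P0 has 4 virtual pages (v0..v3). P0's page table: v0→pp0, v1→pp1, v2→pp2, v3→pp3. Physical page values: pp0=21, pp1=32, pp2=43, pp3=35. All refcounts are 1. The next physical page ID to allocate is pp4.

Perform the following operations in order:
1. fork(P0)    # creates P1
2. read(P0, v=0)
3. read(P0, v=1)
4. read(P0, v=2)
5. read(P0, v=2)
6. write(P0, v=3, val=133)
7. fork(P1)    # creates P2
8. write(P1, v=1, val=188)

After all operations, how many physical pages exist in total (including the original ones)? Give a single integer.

Answer: 6

Derivation:
Op 1: fork(P0) -> P1. 4 ppages; refcounts: pp0:2 pp1:2 pp2:2 pp3:2
Op 2: read(P0, v0) -> 21. No state change.
Op 3: read(P0, v1) -> 32. No state change.
Op 4: read(P0, v2) -> 43. No state change.
Op 5: read(P0, v2) -> 43. No state change.
Op 6: write(P0, v3, 133). refcount(pp3)=2>1 -> COPY to pp4. 5 ppages; refcounts: pp0:2 pp1:2 pp2:2 pp3:1 pp4:1
Op 7: fork(P1) -> P2. 5 ppages; refcounts: pp0:3 pp1:3 pp2:3 pp3:2 pp4:1
Op 8: write(P1, v1, 188). refcount(pp1)=3>1 -> COPY to pp5. 6 ppages; refcounts: pp0:3 pp1:2 pp2:3 pp3:2 pp4:1 pp5:1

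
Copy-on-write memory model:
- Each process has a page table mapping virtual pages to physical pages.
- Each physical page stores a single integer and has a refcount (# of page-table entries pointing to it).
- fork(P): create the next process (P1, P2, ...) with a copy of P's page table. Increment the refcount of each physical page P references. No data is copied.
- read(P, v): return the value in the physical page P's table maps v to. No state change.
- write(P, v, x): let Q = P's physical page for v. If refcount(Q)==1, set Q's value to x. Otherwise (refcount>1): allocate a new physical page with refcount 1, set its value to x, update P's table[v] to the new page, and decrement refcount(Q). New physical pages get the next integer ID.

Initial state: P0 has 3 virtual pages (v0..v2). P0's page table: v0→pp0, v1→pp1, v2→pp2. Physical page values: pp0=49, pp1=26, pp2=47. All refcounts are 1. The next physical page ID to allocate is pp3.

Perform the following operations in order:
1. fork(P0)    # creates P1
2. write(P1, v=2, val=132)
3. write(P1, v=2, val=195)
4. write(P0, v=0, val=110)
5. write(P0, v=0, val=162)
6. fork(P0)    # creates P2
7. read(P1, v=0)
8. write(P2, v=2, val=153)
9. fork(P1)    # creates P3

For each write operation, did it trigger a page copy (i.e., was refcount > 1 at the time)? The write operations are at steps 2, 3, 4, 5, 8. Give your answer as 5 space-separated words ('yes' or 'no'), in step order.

Op 1: fork(P0) -> P1. 3 ppages; refcounts: pp0:2 pp1:2 pp2:2
Op 2: write(P1, v2, 132). refcount(pp2)=2>1 -> COPY to pp3. 4 ppages; refcounts: pp0:2 pp1:2 pp2:1 pp3:1
Op 3: write(P1, v2, 195). refcount(pp3)=1 -> write in place. 4 ppages; refcounts: pp0:2 pp1:2 pp2:1 pp3:1
Op 4: write(P0, v0, 110). refcount(pp0)=2>1 -> COPY to pp4. 5 ppages; refcounts: pp0:1 pp1:2 pp2:1 pp3:1 pp4:1
Op 5: write(P0, v0, 162). refcount(pp4)=1 -> write in place. 5 ppages; refcounts: pp0:1 pp1:2 pp2:1 pp3:1 pp4:1
Op 6: fork(P0) -> P2. 5 ppages; refcounts: pp0:1 pp1:3 pp2:2 pp3:1 pp4:2
Op 7: read(P1, v0) -> 49. No state change.
Op 8: write(P2, v2, 153). refcount(pp2)=2>1 -> COPY to pp5. 6 ppages; refcounts: pp0:1 pp1:3 pp2:1 pp3:1 pp4:2 pp5:1
Op 9: fork(P1) -> P3. 6 ppages; refcounts: pp0:2 pp1:4 pp2:1 pp3:2 pp4:2 pp5:1

yes no yes no yes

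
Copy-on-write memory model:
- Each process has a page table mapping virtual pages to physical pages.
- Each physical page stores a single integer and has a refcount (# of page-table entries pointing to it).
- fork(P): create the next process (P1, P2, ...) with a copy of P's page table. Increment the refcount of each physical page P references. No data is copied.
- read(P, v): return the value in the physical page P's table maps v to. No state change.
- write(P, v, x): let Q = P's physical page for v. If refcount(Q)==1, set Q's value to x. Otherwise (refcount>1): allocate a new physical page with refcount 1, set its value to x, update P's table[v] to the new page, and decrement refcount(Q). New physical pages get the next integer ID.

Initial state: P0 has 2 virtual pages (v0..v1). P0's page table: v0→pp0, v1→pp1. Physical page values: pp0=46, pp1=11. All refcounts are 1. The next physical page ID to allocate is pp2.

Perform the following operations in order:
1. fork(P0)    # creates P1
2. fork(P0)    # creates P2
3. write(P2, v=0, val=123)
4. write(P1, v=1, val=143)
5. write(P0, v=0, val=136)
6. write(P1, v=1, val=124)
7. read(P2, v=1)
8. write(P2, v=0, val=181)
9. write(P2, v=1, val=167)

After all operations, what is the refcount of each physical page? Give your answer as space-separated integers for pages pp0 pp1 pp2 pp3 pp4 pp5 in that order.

Op 1: fork(P0) -> P1. 2 ppages; refcounts: pp0:2 pp1:2
Op 2: fork(P0) -> P2. 2 ppages; refcounts: pp0:3 pp1:3
Op 3: write(P2, v0, 123). refcount(pp0)=3>1 -> COPY to pp2. 3 ppages; refcounts: pp0:2 pp1:3 pp2:1
Op 4: write(P1, v1, 143). refcount(pp1)=3>1 -> COPY to pp3. 4 ppages; refcounts: pp0:2 pp1:2 pp2:1 pp3:1
Op 5: write(P0, v0, 136). refcount(pp0)=2>1 -> COPY to pp4. 5 ppages; refcounts: pp0:1 pp1:2 pp2:1 pp3:1 pp4:1
Op 6: write(P1, v1, 124). refcount(pp3)=1 -> write in place. 5 ppages; refcounts: pp0:1 pp1:2 pp2:1 pp3:1 pp4:1
Op 7: read(P2, v1) -> 11. No state change.
Op 8: write(P2, v0, 181). refcount(pp2)=1 -> write in place. 5 ppages; refcounts: pp0:1 pp1:2 pp2:1 pp3:1 pp4:1
Op 9: write(P2, v1, 167). refcount(pp1)=2>1 -> COPY to pp5. 6 ppages; refcounts: pp0:1 pp1:1 pp2:1 pp3:1 pp4:1 pp5:1

Answer: 1 1 1 1 1 1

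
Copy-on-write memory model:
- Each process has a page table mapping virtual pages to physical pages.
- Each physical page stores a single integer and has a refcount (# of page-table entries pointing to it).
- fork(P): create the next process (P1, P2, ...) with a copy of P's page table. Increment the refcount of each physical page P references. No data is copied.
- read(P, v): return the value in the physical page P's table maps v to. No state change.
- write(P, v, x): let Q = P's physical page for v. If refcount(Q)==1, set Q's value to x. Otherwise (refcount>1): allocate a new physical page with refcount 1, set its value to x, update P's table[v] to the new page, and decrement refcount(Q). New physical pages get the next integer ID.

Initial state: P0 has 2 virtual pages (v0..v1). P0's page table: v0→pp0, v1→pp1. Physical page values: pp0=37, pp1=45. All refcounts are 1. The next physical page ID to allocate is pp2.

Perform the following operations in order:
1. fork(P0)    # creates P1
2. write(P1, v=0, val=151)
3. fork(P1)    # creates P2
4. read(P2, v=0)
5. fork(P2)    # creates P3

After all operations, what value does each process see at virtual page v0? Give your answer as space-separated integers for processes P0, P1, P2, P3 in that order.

Answer: 37 151 151 151

Derivation:
Op 1: fork(P0) -> P1. 2 ppages; refcounts: pp0:2 pp1:2
Op 2: write(P1, v0, 151). refcount(pp0)=2>1 -> COPY to pp2. 3 ppages; refcounts: pp0:1 pp1:2 pp2:1
Op 3: fork(P1) -> P2. 3 ppages; refcounts: pp0:1 pp1:3 pp2:2
Op 4: read(P2, v0) -> 151. No state change.
Op 5: fork(P2) -> P3. 3 ppages; refcounts: pp0:1 pp1:4 pp2:3
P0: v0 -> pp0 = 37
P1: v0 -> pp2 = 151
P2: v0 -> pp2 = 151
P3: v0 -> pp2 = 151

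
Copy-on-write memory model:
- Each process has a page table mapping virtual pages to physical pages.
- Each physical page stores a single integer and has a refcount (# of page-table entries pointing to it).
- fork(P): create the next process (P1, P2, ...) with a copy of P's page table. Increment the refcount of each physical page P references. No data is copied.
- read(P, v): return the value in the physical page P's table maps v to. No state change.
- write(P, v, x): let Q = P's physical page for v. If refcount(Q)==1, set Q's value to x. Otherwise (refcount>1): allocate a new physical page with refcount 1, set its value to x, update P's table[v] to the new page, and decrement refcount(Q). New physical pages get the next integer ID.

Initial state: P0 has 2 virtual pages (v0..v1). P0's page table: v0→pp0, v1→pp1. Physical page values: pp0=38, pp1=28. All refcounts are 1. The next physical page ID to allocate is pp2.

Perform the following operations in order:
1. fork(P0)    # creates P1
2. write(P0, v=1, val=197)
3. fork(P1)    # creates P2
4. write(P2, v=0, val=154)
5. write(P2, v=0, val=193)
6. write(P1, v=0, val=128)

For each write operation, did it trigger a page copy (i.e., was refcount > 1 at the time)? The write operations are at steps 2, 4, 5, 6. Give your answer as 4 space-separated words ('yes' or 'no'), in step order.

Op 1: fork(P0) -> P1. 2 ppages; refcounts: pp0:2 pp1:2
Op 2: write(P0, v1, 197). refcount(pp1)=2>1 -> COPY to pp2. 3 ppages; refcounts: pp0:2 pp1:1 pp2:1
Op 3: fork(P1) -> P2. 3 ppages; refcounts: pp0:3 pp1:2 pp2:1
Op 4: write(P2, v0, 154). refcount(pp0)=3>1 -> COPY to pp3. 4 ppages; refcounts: pp0:2 pp1:2 pp2:1 pp3:1
Op 5: write(P2, v0, 193). refcount(pp3)=1 -> write in place. 4 ppages; refcounts: pp0:2 pp1:2 pp2:1 pp3:1
Op 6: write(P1, v0, 128). refcount(pp0)=2>1 -> COPY to pp4. 5 ppages; refcounts: pp0:1 pp1:2 pp2:1 pp3:1 pp4:1

yes yes no yes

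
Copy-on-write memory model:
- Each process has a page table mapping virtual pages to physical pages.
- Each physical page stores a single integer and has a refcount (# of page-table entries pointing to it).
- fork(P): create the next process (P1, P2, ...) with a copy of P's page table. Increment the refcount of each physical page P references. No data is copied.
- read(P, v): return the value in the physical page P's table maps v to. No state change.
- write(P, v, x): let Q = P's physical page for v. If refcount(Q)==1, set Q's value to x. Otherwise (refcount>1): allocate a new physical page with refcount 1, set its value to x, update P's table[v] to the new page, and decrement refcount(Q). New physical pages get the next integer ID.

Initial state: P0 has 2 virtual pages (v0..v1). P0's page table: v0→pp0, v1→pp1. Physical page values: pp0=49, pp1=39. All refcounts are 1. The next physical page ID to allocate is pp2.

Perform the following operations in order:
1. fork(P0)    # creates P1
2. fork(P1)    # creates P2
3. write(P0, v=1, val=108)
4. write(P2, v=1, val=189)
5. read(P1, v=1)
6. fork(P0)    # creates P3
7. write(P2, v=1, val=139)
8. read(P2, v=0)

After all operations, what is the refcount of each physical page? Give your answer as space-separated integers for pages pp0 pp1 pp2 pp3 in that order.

Op 1: fork(P0) -> P1. 2 ppages; refcounts: pp0:2 pp1:2
Op 2: fork(P1) -> P2. 2 ppages; refcounts: pp0:3 pp1:3
Op 3: write(P0, v1, 108). refcount(pp1)=3>1 -> COPY to pp2. 3 ppages; refcounts: pp0:3 pp1:2 pp2:1
Op 4: write(P2, v1, 189). refcount(pp1)=2>1 -> COPY to pp3. 4 ppages; refcounts: pp0:3 pp1:1 pp2:1 pp3:1
Op 5: read(P1, v1) -> 39. No state change.
Op 6: fork(P0) -> P3. 4 ppages; refcounts: pp0:4 pp1:1 pp2:2 pp3:1
Op 7: write(P2, v1, 139). refcount(pp3)=1 -> write in place. 4 ppages; refcounts: pp0:4 pp1:1 pp2:2 pp3:1
Op 8: read(P2, v0) -> 49. No state change.

Answer: 4 1 2 1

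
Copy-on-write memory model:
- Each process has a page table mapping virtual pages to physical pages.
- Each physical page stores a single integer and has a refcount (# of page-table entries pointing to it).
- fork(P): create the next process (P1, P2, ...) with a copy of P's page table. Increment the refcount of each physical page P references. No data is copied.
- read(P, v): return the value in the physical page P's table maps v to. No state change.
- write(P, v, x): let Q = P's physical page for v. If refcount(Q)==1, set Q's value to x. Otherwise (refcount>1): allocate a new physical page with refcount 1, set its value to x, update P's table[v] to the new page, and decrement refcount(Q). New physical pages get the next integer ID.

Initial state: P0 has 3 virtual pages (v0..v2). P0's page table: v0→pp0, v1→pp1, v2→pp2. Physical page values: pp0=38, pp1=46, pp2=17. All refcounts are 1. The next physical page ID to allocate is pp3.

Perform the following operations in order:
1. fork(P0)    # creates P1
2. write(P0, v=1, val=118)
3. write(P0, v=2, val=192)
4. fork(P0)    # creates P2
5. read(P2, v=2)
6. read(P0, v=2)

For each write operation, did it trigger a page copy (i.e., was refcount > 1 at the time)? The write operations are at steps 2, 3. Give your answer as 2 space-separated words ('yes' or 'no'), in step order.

Op 1: fork(P0) -> P1. 3 ppages; refcounts: pp0:2 pp1:2 pp2:2
Op 2: write(P0, v1, 118). refcount(pp1)=2>1 -> COPY to pp3. 4 ppages; refcounts: pp0:2 pp1:1 pp2:2 pp3:1
Op 3: write(P0, v2, 192). refcount(pp2)=2>1 -> COPY to pp4. 5 ppages; refcounts: pp0:2 pp1:1 pp2:1 pp3:1 pp4:1
Op 4: fork(P0) -> P2. 5 ppages; refcounts: pp0:3 pp1:1 pp2:1 pp3:2 pp4:2
Op 5: read(P2, v2) -> 192. No state change.
Op 6: read(P0, v2) -> 192. No state change.

yes yes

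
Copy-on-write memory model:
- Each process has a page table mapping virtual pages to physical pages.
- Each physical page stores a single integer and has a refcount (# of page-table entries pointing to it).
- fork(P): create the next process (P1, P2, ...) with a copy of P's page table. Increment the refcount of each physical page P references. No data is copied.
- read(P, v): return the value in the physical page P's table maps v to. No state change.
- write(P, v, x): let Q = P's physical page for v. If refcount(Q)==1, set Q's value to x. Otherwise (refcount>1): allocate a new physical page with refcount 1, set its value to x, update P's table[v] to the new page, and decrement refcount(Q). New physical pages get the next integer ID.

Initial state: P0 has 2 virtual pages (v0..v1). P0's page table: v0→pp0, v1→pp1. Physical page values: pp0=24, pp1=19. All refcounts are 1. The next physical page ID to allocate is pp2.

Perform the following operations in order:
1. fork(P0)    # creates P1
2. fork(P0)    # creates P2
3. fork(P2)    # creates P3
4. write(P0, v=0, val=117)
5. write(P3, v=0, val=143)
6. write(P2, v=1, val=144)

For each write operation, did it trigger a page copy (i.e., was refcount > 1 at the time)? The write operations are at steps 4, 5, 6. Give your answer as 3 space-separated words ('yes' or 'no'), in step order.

Op 1: fork(P0) -> P1. 2 ppages; refcounts: pp0:2 pp1:2
Op 2: fork(P0) -> P2. 2 ppages; refcounts: pp0:3 pp1:3
Op 3: fork(P2) -> P3. 2 ppages; refcounts: pp0:4 pp1:4
Op 4: write(P0, v0, 117). refcount(pp0)=4>1 -> COPY to pp2. 3 ppages; refcounts: pp0:3 pp1:4 pp2:1
Op 5: write(P3, v0, 143). refcount(pp0)=3>1 -> COPY to pp3. 4 ppages; refcounts: pp0:2 pp1:4 pp2:1 pp3:1
Op 6: write(P2, v1, 144). refcount(pp1)=4>1 -> COPY to pp4. 5 ppages; refcounts: pp0:2 pp1:3 pp2:1 pp3:1 pp4:1

yes yes yes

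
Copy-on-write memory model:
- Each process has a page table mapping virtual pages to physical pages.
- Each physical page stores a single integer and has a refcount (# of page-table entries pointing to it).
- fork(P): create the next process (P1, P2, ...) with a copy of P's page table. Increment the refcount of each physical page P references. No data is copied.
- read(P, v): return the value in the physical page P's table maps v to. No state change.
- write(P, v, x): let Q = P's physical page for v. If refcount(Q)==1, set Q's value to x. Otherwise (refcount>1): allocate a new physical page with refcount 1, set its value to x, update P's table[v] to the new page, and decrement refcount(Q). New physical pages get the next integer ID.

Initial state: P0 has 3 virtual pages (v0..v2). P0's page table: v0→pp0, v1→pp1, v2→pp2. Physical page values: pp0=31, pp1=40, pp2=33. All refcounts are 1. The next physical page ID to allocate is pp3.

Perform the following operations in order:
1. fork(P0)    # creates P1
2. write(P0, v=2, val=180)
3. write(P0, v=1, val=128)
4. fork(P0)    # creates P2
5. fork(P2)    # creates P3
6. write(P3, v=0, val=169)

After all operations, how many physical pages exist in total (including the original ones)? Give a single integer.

Op 1: fork(P0) -> P1. 3 ppages; refcounts: pp0:2 pp1:2 pp2:2
Op 2: write(P0, v2, 180). refcount(pp2)=2>1 -> COPY to pp3. 4 ppages; refcounts: pp0:2 pp1:2 pp2:1 pp3:1
Op 3: write(P0, v1, 128). refcount(pp1)=2>1 -> COPY to pp4. 5 ppages; refcounts: pp0:2 pp1:1 pp2:1 pp3:1 pp4:1
Op 4: fork(P0) -> P2. 5 ppages; refcounts: pp0:3 pp1:1 pp2:1 pp3:2 pp4:2
Op 5: fork(P2) -> P3. 5 ppages; refcounts: pp0:4 pp1:1 pp2:1 pp3:3 pp4:3
Op 6: write(P3, v0, 169). refcount(pp0)=4>1 -> COPY to pp5. 6 ppages; refcounts: pp0:3 pp1:1 pp2:1 pp3:3 pp4:3 pp5:1

Answer: 6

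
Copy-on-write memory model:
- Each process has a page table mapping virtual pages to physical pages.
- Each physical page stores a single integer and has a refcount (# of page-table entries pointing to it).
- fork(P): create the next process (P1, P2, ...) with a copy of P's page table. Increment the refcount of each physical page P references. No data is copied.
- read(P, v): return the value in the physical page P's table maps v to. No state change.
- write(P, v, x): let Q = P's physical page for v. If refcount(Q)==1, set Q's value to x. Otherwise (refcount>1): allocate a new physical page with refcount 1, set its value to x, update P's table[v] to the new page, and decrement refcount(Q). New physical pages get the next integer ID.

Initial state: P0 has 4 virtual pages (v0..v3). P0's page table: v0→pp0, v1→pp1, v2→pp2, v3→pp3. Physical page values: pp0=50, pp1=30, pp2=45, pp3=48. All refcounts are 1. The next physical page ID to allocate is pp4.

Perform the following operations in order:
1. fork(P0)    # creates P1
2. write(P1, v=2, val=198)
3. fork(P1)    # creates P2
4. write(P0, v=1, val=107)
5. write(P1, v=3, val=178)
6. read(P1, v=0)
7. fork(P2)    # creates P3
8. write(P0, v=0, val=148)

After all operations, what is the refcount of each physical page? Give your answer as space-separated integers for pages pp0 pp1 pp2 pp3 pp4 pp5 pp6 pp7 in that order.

Op 1: fork(P0) -> P1. 4 ppages; refcounts: pp0:2 pp1:2 pp2:2 pp3:2
Op 2: write(P1, v2, 198). refcount(pp2)=2>1 -> COPY to pp4. 5 ppages; refcounts: pp0:2 pp1:2 pp2:1 pp3:2 pp4:1
Op 3: fork(P1) -> P2. 5 ppages; refcounts: pp0:3 pp1:3 pp2:1 pp3:3 pp4:2
Op 4: write(P0, v1, 107). refcount(pp1)=3>1 -> COPY to pp5. 6 ppages; refcounts: pp0:3 pp1:2 pp2:1 pp3:3 pp4:2 pp5:1
Op 5: write(P1, v3, 178). refcount(pp3)=3>1 -> COPY to pp6. 7 ppages; refcounts: pp0:3 pp1:2 pp2:1 pp3:2 pp4:2 pp5:1 pp6:1
Op 6: read(P1, v0) -> 50. No state change.
Op 7: fork(P2) -> P3. 7 ppages; refcounts: pp0:4 pp1:3 pp2:1 pp3:3 pp4:3 pp5:1 pp6:1
Op 8: write(P0, v0, 148). refcount(pp0)=4>1 -> COPY to pp7. 8 ppages; refcounts: pp0:3 pp1:3 pp2:1 pp3:3 pp4:3 pp5:1 pp6:1 pp7:1

Answer: 3 3 1 3 3 1 1 1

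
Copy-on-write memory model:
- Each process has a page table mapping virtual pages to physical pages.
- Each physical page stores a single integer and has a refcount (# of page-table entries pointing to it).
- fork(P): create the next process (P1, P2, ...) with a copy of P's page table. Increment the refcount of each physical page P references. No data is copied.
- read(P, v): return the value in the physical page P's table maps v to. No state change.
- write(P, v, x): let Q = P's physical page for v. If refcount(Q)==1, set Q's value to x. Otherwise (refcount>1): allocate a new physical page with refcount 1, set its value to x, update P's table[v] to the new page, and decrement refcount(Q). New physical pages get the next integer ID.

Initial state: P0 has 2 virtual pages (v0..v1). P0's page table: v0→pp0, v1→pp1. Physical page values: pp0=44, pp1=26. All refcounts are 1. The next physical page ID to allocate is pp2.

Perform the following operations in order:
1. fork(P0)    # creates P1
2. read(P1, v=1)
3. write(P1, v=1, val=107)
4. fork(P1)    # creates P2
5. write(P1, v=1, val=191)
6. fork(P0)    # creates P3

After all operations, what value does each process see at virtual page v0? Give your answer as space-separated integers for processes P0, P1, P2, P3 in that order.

Answer: 44 44 44 44

Derivation:
Op 1: fork(P0) -> P1. 2 ppages; refcounts: pp0:2 pp1:2
Op 2: read(P1, v1) -> 26. No state change.
Op 3: write(P1, v1, 107). refcount(pp1)=2>1 -> COPY to pp2. 3 ppages; refcounts: pp0:2 pp1:1 pp2:1
Op 4: fork(P1) -> P2. 3 ppages; refcounts: pp0:3 pp1:1 pp2:2
Op 5: write(P1, v1, 191). refcount(pp2)=2>1 -> COPY to pp3. 4 ppages; refcounts: pp0:3 pp1:1 pp2:1 pp3:1
Op 6: fork(P0) -> P3. 4 ppages; refcounts: pp0:4 pp1:2 pp2:1 pp3:1
P0: v0 -> pp0 = 44
P1: v0 -> pp0 = 44
P2: v0 -> pp0 = 44
P3: v0 -> pp0 = 44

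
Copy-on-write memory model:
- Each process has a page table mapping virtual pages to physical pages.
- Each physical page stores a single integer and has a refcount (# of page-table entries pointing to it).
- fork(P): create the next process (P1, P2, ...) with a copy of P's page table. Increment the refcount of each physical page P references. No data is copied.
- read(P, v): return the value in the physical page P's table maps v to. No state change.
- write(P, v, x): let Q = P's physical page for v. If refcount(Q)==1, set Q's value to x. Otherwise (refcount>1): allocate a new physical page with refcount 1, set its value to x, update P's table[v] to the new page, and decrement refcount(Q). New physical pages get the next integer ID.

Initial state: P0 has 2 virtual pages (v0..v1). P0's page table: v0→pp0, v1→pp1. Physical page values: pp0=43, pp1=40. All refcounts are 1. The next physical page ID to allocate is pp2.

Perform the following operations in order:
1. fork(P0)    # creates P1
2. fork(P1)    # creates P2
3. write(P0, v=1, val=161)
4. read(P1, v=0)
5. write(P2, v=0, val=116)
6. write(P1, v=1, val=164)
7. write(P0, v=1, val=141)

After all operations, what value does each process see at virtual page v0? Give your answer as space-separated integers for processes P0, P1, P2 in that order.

Answer: 43 43 116

Derivation:
Op 1: fork(P0) -> P1. 2 ppages; refcounts: pp0:2 pp1:2
Op 2: fork(P1) -> P2. 2 ppages; refcounts: pp0:3 pp1:3
Op 3: write(P0, v1, 161). refcount(pp1)=3>1 -> COPY to pp2. 3 ppages; refcounts: pp0:3 pp1:2 pp2:1
Op 4: read(P1, v0) -> 43. No state change.
Op 5: write(P2, v0, 116). refcount(pp0)=3>1 -> COPY to pp3. 4 ppages; refcounts: pp0:2 pp1:2 pp2:1 pp3:1
Op 6: write(P1, v1, 164). refcount(pp1)=2>1 -> COPY to pp4. 5 ppages; refcounts: pp0:2 pp1:1 pp2:1 pp3:1 pp4:1
Op 7: write(P0, v1, 141). refcount(pp2)=1 -> write in place. 5 ppages; refcounts: pp0:2 pp1:1 pp2:1 pp3:1 pp4:1
P0: v0 -> pp0 = 43
P1: v0 -> pp0 = 43
P2: v0 -> pp3 = 116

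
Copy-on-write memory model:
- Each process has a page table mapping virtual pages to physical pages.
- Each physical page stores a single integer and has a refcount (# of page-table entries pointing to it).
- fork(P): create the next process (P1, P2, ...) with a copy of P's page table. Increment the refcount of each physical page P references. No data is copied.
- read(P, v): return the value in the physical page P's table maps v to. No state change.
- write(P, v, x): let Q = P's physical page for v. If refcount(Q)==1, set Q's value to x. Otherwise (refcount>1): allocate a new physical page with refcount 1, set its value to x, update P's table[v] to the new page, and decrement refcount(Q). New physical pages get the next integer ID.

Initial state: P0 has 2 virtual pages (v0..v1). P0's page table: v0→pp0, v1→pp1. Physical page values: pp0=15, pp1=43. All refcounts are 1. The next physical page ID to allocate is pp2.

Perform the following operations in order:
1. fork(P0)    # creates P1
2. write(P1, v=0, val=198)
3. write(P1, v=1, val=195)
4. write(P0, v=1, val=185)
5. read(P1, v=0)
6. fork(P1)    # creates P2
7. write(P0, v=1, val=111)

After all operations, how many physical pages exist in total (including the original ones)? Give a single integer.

Op 1: fork(P0) -> P1. 2 ppages; refcounts: pp0:2 pp1:2
Op 2: write(P1, v0, 198). refcount(pp0)=2>1 -> COPY to pp2. 3 ppages; refcounts: pp0:1 pp1:2 pp2:1
Op 3: write(P1, v1, 195). refcount(pp1)=2>1 -> COPY to pp3. 4 ppages; refcounts: pp0:1 pp1:1 pp2:1 pp3:1
Op 4: write(P0, v1, 185). refcount(pp1)=1 -> write in place. 4 ppages; refcounts: pp0:1 pp1:1 pp2:1 pp3:1
Op 5: read(P1, v0) -> 198. No state change.
Op 6: fork(P1) -> P2. 4 ppages; refcounts: pp0:1 pp1:1 pp2:2 pp3:2
Op 7: write(P0, v1, 111). refcount(pp1)=1 -> write in place. 4 ppages; refcounts: pp0:1 pp1:1 pp2:2 pp3:2

Answer: 4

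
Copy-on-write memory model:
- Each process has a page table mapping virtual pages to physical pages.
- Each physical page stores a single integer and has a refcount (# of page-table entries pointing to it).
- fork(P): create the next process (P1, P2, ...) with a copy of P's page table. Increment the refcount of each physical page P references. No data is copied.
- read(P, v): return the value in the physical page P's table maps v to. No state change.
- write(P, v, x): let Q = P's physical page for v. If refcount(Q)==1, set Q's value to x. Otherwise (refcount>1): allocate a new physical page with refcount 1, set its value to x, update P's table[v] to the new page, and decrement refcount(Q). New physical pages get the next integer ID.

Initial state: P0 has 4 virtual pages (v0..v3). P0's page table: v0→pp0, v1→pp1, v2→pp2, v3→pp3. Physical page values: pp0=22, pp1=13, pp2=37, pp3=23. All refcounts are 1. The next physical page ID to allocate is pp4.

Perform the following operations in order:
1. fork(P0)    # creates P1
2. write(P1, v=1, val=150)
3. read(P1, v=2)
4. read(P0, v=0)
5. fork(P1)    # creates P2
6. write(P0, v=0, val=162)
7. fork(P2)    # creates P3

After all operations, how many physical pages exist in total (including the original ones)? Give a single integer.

Op 1: fork(P0) -> P1. 4 ppages; refcounts: pp0:2 pp1:2 pp2:2 pp3:2
Op 2: write(P1, v1, 150). refcount(pp1)=2>1 -> COPY to pp4. 5 ppages; refcounts: pp0:2 pp1:1 pp2:2 pp3:2 pp4:1
Op 3: read(P1, v2) -> 37. No state change.
Op 4: read(P0, v0) -> 22. No state change.
Op 5: fork(P1) -> P2. 5 ppages; refcounts: pp0:3 pp1:1 pp2:3 pp3:3 pp4:2
Op 6: write(P0, v0, 162). refcount(pp0)=3>1 -> COPY to pp5. 6 ppages; refcounts: pp0:2 pp1:1 pp2:3 pp3:3 pp4:2 pp5:1
Op 7: fork(P2) -> P3. 6 ppages; refcounts: pp0:3 pp1:1 pp2:4 pp3:4 pp4:3 pp5:1

Answer: 6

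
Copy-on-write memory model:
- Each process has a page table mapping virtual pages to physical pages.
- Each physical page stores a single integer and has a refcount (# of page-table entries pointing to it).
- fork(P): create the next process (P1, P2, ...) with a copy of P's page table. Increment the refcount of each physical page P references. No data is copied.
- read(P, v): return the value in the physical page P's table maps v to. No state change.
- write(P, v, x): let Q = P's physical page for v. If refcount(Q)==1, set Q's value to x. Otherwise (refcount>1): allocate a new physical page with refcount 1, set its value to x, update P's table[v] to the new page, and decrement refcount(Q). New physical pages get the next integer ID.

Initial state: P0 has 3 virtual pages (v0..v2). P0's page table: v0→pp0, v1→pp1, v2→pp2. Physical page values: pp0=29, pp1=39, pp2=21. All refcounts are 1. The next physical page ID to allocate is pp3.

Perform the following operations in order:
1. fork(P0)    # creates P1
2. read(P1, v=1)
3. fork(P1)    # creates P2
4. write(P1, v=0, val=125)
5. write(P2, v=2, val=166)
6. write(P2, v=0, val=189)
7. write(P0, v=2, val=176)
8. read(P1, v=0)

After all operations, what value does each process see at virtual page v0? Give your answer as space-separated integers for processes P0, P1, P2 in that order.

Op 1: fork(P0) -> P1. 3 ppages; refcounts: pp0:2 pp1:2 pp2:2
Op 2: read(P1, v1) -> 39. No state change.
Op 3: fork(P1) -> P2. 3 ppages; refcounts: pp0:3 pp1:3 pp2:3
Op 4: write(P1, v0, 125). refcount(pp0)=3>1 -> COPY to pp3. 4 ppages; refcounts: pp0:2 pp1:3 pp2:3 pp3:1
Op 5: write(P2, v2, 166). refcount(pp2)=3>1 -> COPY to pp4. 5 ppages; refcounts: pp0:2 pp1:3 pp2:2 pp3:1 pp4:1
Op 6: write(P2, v0, 189). refcount(pp0)=2>1 -> COPY to pp5. 6 ppages; refcounts: pp0:1 pp1:3 pp2:2 pp3:1 pp4:1 pp5:1
Op 7: write(P0, v2, 176). refcount(pp2)=2>1 -> COPY to pp6. 7 ppages; refcounts: pp0:1 pp1:3 pp2:1 pp3:1 pp4:1 pp5:1 pp6:1
Op 8: read(P1, v0) -> 125. No state change.
P0: v0 -> pp0 = 29
P1: v0 -> pp3 = 125
P2: v0 -> pp5 = 189

Answer: 29 125 189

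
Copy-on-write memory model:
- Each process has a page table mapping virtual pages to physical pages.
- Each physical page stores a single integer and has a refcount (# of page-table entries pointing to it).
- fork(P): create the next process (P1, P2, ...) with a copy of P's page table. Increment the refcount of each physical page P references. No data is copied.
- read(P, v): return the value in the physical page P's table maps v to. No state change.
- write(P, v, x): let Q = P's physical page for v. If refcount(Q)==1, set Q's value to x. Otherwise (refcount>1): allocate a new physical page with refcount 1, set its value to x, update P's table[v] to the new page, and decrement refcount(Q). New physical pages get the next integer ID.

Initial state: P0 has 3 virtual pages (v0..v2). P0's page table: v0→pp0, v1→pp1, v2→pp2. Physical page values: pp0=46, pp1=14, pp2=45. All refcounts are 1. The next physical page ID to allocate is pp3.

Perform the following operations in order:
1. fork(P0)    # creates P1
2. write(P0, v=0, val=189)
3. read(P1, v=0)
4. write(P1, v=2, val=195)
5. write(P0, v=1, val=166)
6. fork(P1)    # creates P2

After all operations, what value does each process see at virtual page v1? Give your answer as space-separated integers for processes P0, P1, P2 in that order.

Answer: 166 14 14

Derivation:
Op 1: fork(P0) -> P1. 3 ppages; refcounts: pp0:2 pp1:2 pp2:2
Op 2: write(P0, v0, 189). refcount(pp0)=2>1 -> COPY to pp3. 4 ppages; refcounts: pp0:1 pp1:2 pp2:2 pp3:1
Op 3: read(P1, v0) -> 46. No state change.
Op 4: write(P1, v2, 195). refcount(pp2)=2>1 -> COPY to pp4. 5 ppages; refcounts: pp0:1 pp1:2 pp2:1 pp3:1 pp4:1
Op 5: write(P0, v1, 166). refcount(pp1)=2>1 -> COPY to pp5. 6 ppages; refcounts: pp0:1 pp1:1 pp2:1 pp3:1 pp4:1 pp5:1
Op 6: fork(P1) -> P2. 6 ppages; refcounts: pp0:2 pp1:2 pp2:1 pp3:1 pp4:2 pp5:1
P0: v1 -> pp5 = 166
P1: v1 -> pp1 = 14
P2: v1 -> pp1 = 14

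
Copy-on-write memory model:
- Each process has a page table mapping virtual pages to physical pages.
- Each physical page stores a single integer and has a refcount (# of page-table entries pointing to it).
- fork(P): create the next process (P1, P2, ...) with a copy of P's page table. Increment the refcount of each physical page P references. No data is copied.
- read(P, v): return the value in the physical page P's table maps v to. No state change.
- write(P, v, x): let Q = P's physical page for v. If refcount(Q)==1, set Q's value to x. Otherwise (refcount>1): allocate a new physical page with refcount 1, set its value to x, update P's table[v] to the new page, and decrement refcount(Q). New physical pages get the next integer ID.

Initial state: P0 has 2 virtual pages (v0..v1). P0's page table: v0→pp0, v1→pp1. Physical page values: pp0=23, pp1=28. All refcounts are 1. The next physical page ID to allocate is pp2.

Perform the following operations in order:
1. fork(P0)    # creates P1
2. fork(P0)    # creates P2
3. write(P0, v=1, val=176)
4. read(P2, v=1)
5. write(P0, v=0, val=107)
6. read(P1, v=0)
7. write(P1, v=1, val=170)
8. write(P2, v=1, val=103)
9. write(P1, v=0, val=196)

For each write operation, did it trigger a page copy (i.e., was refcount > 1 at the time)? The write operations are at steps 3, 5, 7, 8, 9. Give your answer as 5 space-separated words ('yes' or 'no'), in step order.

Op 1: fork(P0) -> P1. 2 ppages; refcounts: pp0:2 pp1:2
Op 2: fork(P0) -> P2. 2 ppages; refcounts: pp0:3 pp1:3
Op 3: write(P0, v1, 176). refcount(pp1)=3>1 -> COPY to pp2. 3 ppages; refcounts: pp0:3 pp1:2 pp2:1
Op 4: read(P2, v1) -> 28. No state change.
Op 5: write(P0, v0, 107). refcount(pp0)=3>1 -> COPY to pp3. 4 ppages; refcounts: pp0:2 pp1:2 pp2:1 pp3:1
Op 6: read(P1, v0) -> 23. No state change.
Op 7: write(P1, v1, 170). refcount(pp1)=2>1 -> COPY to pp4. 5 ppages; refcounts: pp0:2 pp1:1 pp2:1 pp3:1 pp4:1
Op 8: write(P2, v1, 103). refcount(pp1)=1 -> write in place. 5 ppages; refcounts: pp0:2 pp1:1 pp2:1 pp3:1 pp4:1
Op 9: write(P1, v0, 196). refcount(pp0)=2>1 -> COPY to pp5. 6 ppages; refcounts: pp0:1 pp1:1 pp2:1 pp3:1 pp4:1 pp5:1

yes yes yes no yes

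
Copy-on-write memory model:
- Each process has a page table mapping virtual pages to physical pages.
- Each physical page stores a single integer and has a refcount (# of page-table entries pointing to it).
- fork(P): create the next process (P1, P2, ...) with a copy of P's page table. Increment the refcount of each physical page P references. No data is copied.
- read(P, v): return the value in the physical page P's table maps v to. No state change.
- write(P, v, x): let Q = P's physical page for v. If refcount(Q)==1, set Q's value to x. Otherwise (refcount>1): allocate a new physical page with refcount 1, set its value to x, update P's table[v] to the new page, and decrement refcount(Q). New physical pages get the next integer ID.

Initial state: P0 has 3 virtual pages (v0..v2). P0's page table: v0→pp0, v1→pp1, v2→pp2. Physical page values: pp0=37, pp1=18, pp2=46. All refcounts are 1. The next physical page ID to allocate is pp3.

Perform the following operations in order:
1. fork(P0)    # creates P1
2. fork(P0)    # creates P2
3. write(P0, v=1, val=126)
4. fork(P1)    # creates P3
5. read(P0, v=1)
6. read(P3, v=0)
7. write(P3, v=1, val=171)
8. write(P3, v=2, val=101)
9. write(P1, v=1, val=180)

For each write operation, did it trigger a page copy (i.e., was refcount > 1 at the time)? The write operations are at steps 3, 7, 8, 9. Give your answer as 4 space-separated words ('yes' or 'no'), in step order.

Op 1: fork(P0) -> P1. 3 ppages; refcounts: pp0:2 pp1:2 pp2:2
Op 2: fork(P0) -> P2. 3 ppages; refcounts: pp0:3 pp1:3 pp2:3
Op 3: write(P0, v1, 126). refcount(pp1)=3>1 -> COPY to pp3. 4 ppages; refcounts: pp0:3 pp1:2 pp2:3 pp3:1
Op 4: fork(P1) -> P3. 4 ppages; refcounts: pp0:4 pp1:3 pp2:4 pp3:1
Op 5: read(P0, v1) -> 126. No state change.
Op 6: read(P3, v0) -> 37. No state change.
Op 7: write(P3, v1, 171). refcount(pp1)=3>1 -> COPY to pp4. 5 ppages; refcounts: pp0:4 pp1:2 pp2:4 pp3:1 pp4:1
Op 8: write(P3, v2, 101). refcount(pp2)=4>1 -> COPY to pp5. 6 ppages; refcounts: pp0:4 pp1:2 pp2:3 pp3:1 pp4:1 pp5:1
Op 9: write(P1, v1, 180). refcount(pp1)=2>1 -> COPY to pp6. 7 ppages; refcounts: pp0:4 pp1:1 pp2:3 pp3:1 pp4:1 pp5:1 pp6:1

yes yes yes yes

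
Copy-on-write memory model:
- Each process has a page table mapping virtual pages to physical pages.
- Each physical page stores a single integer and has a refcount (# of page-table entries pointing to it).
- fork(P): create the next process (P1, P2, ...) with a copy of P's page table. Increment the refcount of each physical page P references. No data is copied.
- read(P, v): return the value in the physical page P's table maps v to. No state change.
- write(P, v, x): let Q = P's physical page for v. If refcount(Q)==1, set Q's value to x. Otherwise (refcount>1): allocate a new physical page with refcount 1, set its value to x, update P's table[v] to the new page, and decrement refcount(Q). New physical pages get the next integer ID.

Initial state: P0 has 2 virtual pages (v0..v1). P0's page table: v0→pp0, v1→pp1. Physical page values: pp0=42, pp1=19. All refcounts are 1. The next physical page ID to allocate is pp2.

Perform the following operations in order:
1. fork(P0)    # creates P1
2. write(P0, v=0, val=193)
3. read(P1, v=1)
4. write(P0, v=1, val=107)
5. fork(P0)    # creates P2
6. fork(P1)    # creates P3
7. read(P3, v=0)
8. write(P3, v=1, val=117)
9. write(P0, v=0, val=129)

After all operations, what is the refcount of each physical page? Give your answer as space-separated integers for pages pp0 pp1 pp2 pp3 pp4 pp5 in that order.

Op 1: fork(P0) -> P1. 2 ppages; refcounts: pp0:2 pp1:2
Op 2: write(P0, v0, 193). refcount(pp0)=2>1 -> COPY to pp2. 3 ppages; refcounts: pp0:1 pp1:2 pp2:1
Op 3: read(P1, v1) -> 19. No state change.
Op 4: write(P0, v1, 107). refcount(pp1)=2>1 -> COPY to pp3. 4 ppages; refcounts: pp0:1 pp1:1 pp2:1 pp3:1
Op 5: fork(P0) -> P2. 4 ppages; refcounts: pp0:1 pp1:1 pp2:2 pp3:2
Op 6: fork(P1) -> P3. 4 ppages; refcounts: pp0:2 pp1:2 pp2:2 pp3:2
Op 7: read(P3, v0) -> 42. No state change.
Op 8: write(P3, v1, 117). refcount(pp1)=2>1 -> COPY to pp4. 5 ppages; refcounts: pp0:2 pp1:1 pp2:2 pp3:2 pp4:1
Op 9: write(P0, v0, 129). refcount(pp2)=2>1 -> COPY to pp5. 6 ppages; refcounts: pp0:2 pp1:1 pp2:1 pp3:2 pp4:1 pp5:1

Answer: 2 1 1 2 1 1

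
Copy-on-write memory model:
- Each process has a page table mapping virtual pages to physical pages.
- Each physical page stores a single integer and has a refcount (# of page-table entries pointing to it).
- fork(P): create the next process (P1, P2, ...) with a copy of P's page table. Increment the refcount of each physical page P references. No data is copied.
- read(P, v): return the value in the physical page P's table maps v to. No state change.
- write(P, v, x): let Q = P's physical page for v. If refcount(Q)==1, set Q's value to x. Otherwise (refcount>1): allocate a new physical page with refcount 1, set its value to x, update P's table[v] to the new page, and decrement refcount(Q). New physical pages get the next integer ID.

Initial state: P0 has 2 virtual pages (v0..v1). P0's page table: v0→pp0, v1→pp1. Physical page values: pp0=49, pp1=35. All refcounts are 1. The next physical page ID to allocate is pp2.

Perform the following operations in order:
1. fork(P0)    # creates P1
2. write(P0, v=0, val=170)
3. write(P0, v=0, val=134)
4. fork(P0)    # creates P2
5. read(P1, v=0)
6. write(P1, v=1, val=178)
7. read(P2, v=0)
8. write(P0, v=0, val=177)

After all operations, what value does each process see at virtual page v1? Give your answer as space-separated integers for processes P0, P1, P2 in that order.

Answer: 35 178 35

Derivation:
Op 1: fork(P0) -> P1. 2 ppages; refcounts: pp0:2 pp1:2
Op 2: write(P0, v0, 170). refcount(pp0)=2>1 -> COPY to pp2. 3 ppages; refcounts: pp0:1 pp1:2 pp2:1
Op 3: write(P0, v0, 134). refcount(pp2)=1 -> write in place. 3 ppages; refcounts: pp0:1 pp1:2 pp2:1
Op 4: fork(P0) -> P2. 3 ppages; refcounts: pp0:1 pp1:3 pp2:2
Op 5: read(P1, v0) -> 49. No state change.
Op 6: write(P1, v1, 178). refcount(pp1)=3>1 -> COPY to pp3. 4 ppages; refcounts: pp0:1 pp1:2 pp2:2 pp3:1
Op 7: read(P2, v0) -> 134. No state change.
Op 8: write(P0, v0, 177). refcount(pp2)=2>1 -> COPY to pp4. 5 ppages; refcounts: pp0:1 pp1:2 pp2:1 pp3:1 pp4:1
P0: v1 -> pp1 = 35
P1: v1 -> pp3 = 178
P2: v1 -> pp1 = 35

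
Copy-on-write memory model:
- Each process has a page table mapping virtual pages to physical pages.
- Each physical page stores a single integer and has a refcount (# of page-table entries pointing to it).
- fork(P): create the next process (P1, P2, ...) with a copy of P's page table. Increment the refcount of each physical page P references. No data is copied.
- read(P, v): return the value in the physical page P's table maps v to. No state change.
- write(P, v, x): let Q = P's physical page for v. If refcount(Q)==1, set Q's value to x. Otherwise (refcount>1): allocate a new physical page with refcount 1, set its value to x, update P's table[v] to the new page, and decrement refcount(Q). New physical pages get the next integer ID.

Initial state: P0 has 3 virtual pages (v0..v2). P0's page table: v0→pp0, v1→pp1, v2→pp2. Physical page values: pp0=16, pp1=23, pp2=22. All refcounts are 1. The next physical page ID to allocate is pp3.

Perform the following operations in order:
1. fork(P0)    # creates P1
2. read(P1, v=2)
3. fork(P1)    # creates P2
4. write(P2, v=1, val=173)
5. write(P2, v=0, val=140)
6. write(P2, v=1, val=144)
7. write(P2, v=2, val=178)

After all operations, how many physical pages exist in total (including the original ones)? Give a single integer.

Answer: 6

Derivation:
Op 1: fork(P0) -> P1. 3 ppages; refcounts: pp0:2 pp1:2 pp2:2
Op 2: read(P1, v2) -> 22. No state change.
Op 3: fork(P1) -> P2. 3 ppages; refcounts: pp0:3 pp1:3 pp2:3
Op 4: write(P2, v1, 173). refcount(pp1)=3>1 -> COPY to pp3. 4 ppages; refcounts: pp0:3 pp1:2 pp2:3 pp3:1
Op 5: write(P2, v0, 140). refcount(pp0)=3>1 -> COPY to pp4. 5 ppages; refcounts: pp0:2 pp1:2 pp2:3 pp3:1 pp4:1
Op 6: write(P2, v1, 144). refcount(pp3)=1 -> write in place. 5 ppages; refcounts: pp0:2 pp1:2 pp2:3 pp3:1 pp4:1
Op 7: write(P2, v2, 178). refcount(pp2)=3>1 -> COPY to pp5. 6 ppages; refcounts: pp0:2 pp1:2 pp2:2 pp3:1 pp4:1 pp5:1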